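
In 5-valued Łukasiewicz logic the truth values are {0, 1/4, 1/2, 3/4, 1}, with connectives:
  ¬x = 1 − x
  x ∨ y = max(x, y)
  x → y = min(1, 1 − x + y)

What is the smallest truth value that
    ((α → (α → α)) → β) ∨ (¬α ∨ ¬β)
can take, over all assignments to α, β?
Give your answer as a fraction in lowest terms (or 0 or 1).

1/2

Take α = 1/2, β = 1/2:
α → α = 1/2 → 1/2 = 1
α → (α → α) = 1/2 → 1 = 1
(α → (α → α)) → β = 1 → 1/2 = 1/2
¬α = ¬1/2 = 1/2
¬β = ¬1/2 = 1/2
¬α ∨ ¬β = 1/2 ∨ 1/2 = 1/2
((α → (α → α)) → β) ∨ (¬α ∨ ¬β) = 1/2 ∨ 1/2 = 1/2
No assignment yields a value below 1/2, so this is the minimum.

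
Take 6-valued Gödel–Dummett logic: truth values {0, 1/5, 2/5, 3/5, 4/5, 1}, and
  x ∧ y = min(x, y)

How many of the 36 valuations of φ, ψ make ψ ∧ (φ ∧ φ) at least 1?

value 1: 1 assignment (counts)
value 4/5: 3 assignments
value 3/5: 5 assignments
value 2/5: 7 assignments
value 1/5: 9 assignments
value 0: 11 assignments
So 1 of the 36 assignments meets the threshold.

1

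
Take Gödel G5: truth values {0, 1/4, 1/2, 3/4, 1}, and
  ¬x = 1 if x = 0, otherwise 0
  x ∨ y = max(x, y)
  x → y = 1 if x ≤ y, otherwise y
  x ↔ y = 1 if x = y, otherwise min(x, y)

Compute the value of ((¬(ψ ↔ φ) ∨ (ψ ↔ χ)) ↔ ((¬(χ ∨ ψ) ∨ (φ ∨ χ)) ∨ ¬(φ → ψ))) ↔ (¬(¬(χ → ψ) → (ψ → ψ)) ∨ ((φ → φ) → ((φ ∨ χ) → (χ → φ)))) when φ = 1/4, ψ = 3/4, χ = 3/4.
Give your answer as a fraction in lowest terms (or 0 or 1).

ψ ↔ φ = 3/4 ↔ 1/4 = 1/4
¬(ψ ↔ φ) = ¬1/4 = 0
ψ ↔ χ = 3/4 ↔ 3/4 = 1
¬(ψ ↔ φ) ∨ (ψ ↔ χ) = 0 ∨ 1 = 1
χ ∨ ψ = 3/4 ∨ 3/4 = 3/4
¬(χ ∨ ψ) = ¬3/4 = 0
φ ∨ χ = 1/4 ∨ 3/4 = 3/4
¬(χ ∨ ψ) ∨ (φ ∨ χ) = 0 ∨ 3/4 = 3/4
φ → ψ = 1/4 → 3/4 = 1
¬(φ → ψ) = ¬1 = 0
(¬(χ ∨ ψ) ∨ (φ ∨ χ)) ∨ ¬(φ → ψ) = 3/4 ∨ 0 = 3/4
(¬(ψ ↔ φ) ∨ (ψ ↔ χ)) ↔ ((¬(χ ∨ ψ) ∨ (φ ∨ χ)) ∨ ¬(φ → ψ)) = 1 ↔ 3/4 = 3/4
χ → ψ = 3/4 → 3/4 = 1
¬(χ → ψ) = ¬1 = 0
ψ → ψ = 3/4 → 3/4 = 1
¬(χ → ψ) → (ψ → ψ) = 0 → 1 = 1
¬(¬(χ → ψ) → (ψ → ψ)) = ¬1 = 0
φ → φ = 1/4 → 1/4 = 1
φ ∨ χ = 1/4 ∨ 3/4 = 3/4
χ → φ = 3/4 → 1/4 = 1/4
(φ ∨ χ) → (χ → φ) = 3/4 → 1/4 = 1/4
(φ → φ) → ((φ ∨ χ) → (χ → φ)) = 1 → 1/4 = 1/4
¬(¬(χ → ψ) → (ψ → ψ)) ∨ ((φ → φ) → ((φ ∨ χ) → (χ → φ))) = 0 ∨ 1/4 = 1/4
((¬(ψ ↔ φ) ∨ (ψ ↔ χ)) ↔ ((¬(χ ∨ ψ) ∨ (φ ∨ χ)) ∨ ¬(φ → ψ))) ↔ (¬(¬(χ → ψ) → (ψ → ψ)) ∨ ((φ → φ) → ((φ ∨ χ) → (χ → φ)))) = 3/4 ↔ 1/4 = 1/4

1/4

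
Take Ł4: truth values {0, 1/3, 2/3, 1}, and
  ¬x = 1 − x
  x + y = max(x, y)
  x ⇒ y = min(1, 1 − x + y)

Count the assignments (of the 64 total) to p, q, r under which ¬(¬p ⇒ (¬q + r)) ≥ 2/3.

value 1: 1 assignment (counts)
value 2/3: 4 assignments (counts)
value 1/3: 9 assignments
value 0: 50 assignments
So 5 of the 64 assignments meet the threshold.

5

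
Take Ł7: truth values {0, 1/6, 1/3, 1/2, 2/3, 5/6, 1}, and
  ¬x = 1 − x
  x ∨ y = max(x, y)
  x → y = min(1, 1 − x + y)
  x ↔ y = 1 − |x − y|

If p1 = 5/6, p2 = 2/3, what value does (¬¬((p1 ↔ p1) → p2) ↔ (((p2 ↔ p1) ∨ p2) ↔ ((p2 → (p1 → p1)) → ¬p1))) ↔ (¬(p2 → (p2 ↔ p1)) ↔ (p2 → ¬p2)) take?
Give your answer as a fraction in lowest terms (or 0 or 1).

p1 ↔ p1 = 5/6 ↔ 5/6 = 1
(p1 ↔ p1) → p2 = 1 → 2/3 = 2/3
¬((p1 ↔ p1) → p2) = ¬2/3 = 1/3
¬¬((p1 ↔ p1) → p2) = ¬1/3 = 2/3
p2 ↔ p1 = 2/3 ↔ 5/6 = 5/6
(p2 ↔ p1) ∨ p2 = 5/6 ∨ 2/3 = 5/6
p1 → p1 = 5/6 → 5/6 = 1
p2 → (p1 → p1) = 2/3 → 1 = 1
¬p1 = ¬5/6 = 1/6
(p2 → (p1 → p1)) → ¬p1 = 1 → 1/6 = 1/6
((p2 ↔ p1) ∨ p2) ↔ ((p2 → (p1 → p1)) → ¬p1) = 5/6 ↔ 1/6 = 1/3
¬¬((p1 ↔ p1) → p2) ↔ (((p2 ↔ p1) ∨ p2) ↔ ((p2 → (p1 → p1)) → ¬p1)) = 2/3 ↔ 1/3 = 2/3
p2 ↔ p1 = 2/3 ↔ 5/6 = 5/6
p2 → (p2 ↔ p1) = 2/3 → 5/6 = 1
¬(p2 → (p2 ↔ p1)) = ¬1 = 0
¬p2 = ¬2/3 = 1/3
p2 → ¬p2 = 2/3 → 1/3 = 2/3
¬(p2 → (p2 ↔ p1)) ↔ (p2 → ¬p2) = 0 ↔ 2/3 = 1/3
(¬¬((p1 ↔ p1) → p2) ↔ (((p2 ↔ p1) ∨ p2) ↔ ((p2 → (p1 → p1)) → ¬p1))) ↔ (¬(p2 → (p2 ↔ p1)) ↔ (p2 → ¬p2)) = 2/3 ↔ 1/3 = 2/3

2/3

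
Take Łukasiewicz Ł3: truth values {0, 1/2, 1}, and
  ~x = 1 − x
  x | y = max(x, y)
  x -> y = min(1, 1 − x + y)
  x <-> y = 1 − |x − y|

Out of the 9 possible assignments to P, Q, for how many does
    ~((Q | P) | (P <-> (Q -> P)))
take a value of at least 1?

1

P = 0, Q = 0 ↦ 1  ≥
P = 0, Q = 1/2 ↦ 1/2  <
P = 0, Q = 1 ↦ 0  <
P = 1/2, Q = 0 ↦ 1/2  <
P = 1/2, Q = 1/2 ↦ 1/2  <
P = 1/2, Q = 1 ↦ 0  <
P = 1, Q = 0 ↦ 0  <
P = 1, Q = 1/2 ↦ 0  <
P = 1, Q = 1 ↦ 0  <
So 1 of the 9 assignments meets the threshold.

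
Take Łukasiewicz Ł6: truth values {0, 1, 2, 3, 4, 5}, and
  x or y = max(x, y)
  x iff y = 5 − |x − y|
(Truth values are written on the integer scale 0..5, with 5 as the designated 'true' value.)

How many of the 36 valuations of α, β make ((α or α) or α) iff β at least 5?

6

value 5: 6 assignments (counts)
value 4: 10 assignments
value 3: 8 assignments
value 2: 6 assignments
value 1: 4 assignments
value 0: 2 assignments
So 6 of the 36 assignments meet the threshold.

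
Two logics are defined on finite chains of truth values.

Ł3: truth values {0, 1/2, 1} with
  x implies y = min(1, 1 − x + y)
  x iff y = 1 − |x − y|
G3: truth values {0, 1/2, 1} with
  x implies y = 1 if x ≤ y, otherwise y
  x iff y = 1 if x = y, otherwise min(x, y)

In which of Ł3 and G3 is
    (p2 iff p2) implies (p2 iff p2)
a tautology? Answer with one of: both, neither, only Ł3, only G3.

both

In Ł3: every assignment gives 1 — tautology.
In G3: every assignment gives 1 — tautology.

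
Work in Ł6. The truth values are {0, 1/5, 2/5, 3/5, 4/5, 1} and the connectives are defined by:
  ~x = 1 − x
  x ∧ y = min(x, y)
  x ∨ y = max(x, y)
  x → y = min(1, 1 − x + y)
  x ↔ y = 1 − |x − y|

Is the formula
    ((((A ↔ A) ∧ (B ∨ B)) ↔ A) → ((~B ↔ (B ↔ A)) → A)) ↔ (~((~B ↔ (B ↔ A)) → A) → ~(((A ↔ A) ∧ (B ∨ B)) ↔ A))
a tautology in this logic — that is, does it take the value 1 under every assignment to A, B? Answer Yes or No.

At A = 1/5, B = 3/5, for instance:
A ↔ A = 1/5 ↔ 1/5 = 1
B ∨ B = 3/5 ∨ 3/5 = 3/5
(A ↔ A) ∧ (B ∨ B) = 1 ∧ 3/5 = 3/5
((A ↔ A) ∧ (B ∨ B)) ↔ A = 3/5 ↔ 1/5 = 3/5
~B = ~3/5 = 2/5
B ↔ A = 3/5 ↔ 1/5 = 3/5
~B ↔ (B ↔ A) = 2/5 ↔ 3/5 = 4/5
(~B ↔ (B ↔ A)) → A = 4/5 → 1/5 = 2/5
(((A ↔ A) ∧ (B ∨ B)) ↔ A) → ((~B ↔ (B ↔ A)) → A) = 3/5 → 2/5 = 4/5
~((~B ↔ (B ↔ A)) → A) = ~2/5 = 3/5
~(((A ↔ A) ∧ (B ∨ B)) ↔ A) = ~3/5 = 2/5
~((~B ↔ (B ↔ A)) → A) → ~(((A ↔ A) ∧ (B ∨ B)) ↔ A) = 3/5 → 2/5 = 4/5
((((A ↔ A) ∧ (B ∨ B)) ↔ A) → ((~B ↔ (B ↔ A)) → A)) ↔ (~((~B ↔ (B ↔ A)) → A) → ~(((A ↔ A) ∧ (B ∨ B)) ↔ A)) = 4/5 ↔ 4/5 = 1
and checking the remaining 35 assignments likewise gives ≥ 1 in every case.

Yes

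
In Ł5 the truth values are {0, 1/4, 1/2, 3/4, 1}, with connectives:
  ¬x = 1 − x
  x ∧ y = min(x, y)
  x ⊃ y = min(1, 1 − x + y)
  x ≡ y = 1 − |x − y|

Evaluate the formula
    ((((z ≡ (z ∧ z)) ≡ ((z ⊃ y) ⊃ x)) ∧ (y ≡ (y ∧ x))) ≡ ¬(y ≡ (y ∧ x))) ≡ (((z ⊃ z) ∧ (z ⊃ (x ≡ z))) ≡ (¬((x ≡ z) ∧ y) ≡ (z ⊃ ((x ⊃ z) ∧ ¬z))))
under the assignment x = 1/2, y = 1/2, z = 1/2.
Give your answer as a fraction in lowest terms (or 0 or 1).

z ∧ z = 1/2 ∧ 1/2 = 1/2
z ≡ (z ∧ z) = 1/2 ≡ 1/2 = 1
z ⊃ y = 1/2 ⊃ 1/2 = 1
(z ⊃ y) ⊃ x = 1 ⊃ 1/2 = 1/2
(z ≡ (z ∧ z)) ≡ ((z ⊃ y) ⊃ x) = 1 ≡ 1/2 = 1/2
y ∧ x = 1/2 ∧ 1/2 = 1/2
y ≡ (y ∧ x) = 1/2 ≡ 1/2 = 1
((z ≡ (z ∧ z)) ≡ ((z ⊃ y) ⊃ x)) ∧ (y ≡ (y ∧ x)) = 1/2 ∧ 1 = 1/2
y ∧ x = 1/2 ∧ 1/2 = 1/2
y ≡ (y ∧ x) = 1/2 ≡ 1/2 = 1
¬(y ≡ (y ∧ x)) = ¬1 = 0
(((z ≡ (z ∧ z)) ≡ ((z ⊃ y) ⊃ x)) ∧ (y ≡ (y ∧ x))) ≡ ¬(y ≡ (y ∧ x)) = 1/2 ≡ 0 = 1/2
z ⊃ z = 1/2 ⊃ 1/2 = 1
x ≡ z = 1/2 ≡ 1/2 = 1
z ⊃ (x ≡ z) = 1/2 ⊃ 1 = 1
(z ⊃ z) ∧ (z ⊃ (x ≡ z)) = 1 ∧ 1 = 1
x ≡ z = 1/2 ≡ 1/2 = 1
(x ≡ z) ∧ y = 1 ∧ 1/2 = 1/2
¬((x ≡ z) ∧ y) = ¬1/2 = 1/2
x ⊃ z = 1/2 ⊃ 1/2 = 1
¬z = ¬1/2 = 1/2
(x ⊃ z) ∧ ¬z = 1 ∧ 1/2 = 1/2
z ⊃ ((x ⊃ z) ∧ ¬z) = 1/2 ⊃ 1/2 = 1
¬((x ≡ z) ∧ y) ≡ (z ⊃ ((x ⊃ z) ∧ ¬z)) = 1/2 ≡ 1 = 1/2
((z ⊃ z) ∧ (z ⊃ (x ≡ z))) ≡ (¬((x ≡ z) ∧ y) ≡ (z ⊃ ((x ⊃ z) ∧ ¬z))) = 1 ≡ 1/2 = 1/2
((((z ≡ (z ∧ z)) ≡ ((z ⊃ y) ⊃ x)) ∧ (y ≡ (y ∧ x))) ≡ ¬(y ≡ (y ∧ x))) ≡ (((z ⊃ z) ∧ (z ⊃ (x ≡ z))) ≡ (¬((x ≡ z) ∧ y) ≡ (z ⊃ ((x ⊃ z) ∧ ¬z)))) = 1/2 ≡ 1/2 = 1

1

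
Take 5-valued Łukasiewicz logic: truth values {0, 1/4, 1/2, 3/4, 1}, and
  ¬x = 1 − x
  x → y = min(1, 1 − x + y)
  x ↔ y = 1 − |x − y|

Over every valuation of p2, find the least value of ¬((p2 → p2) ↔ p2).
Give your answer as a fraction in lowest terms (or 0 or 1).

0

Take p2 = 1:
p2 → p2 = 1 → 1 = 1
(p2 → p2) ↔ p2 = 1 ↔ 1 = 1
¬((p2 → p2) ↔ p2) = ¬1 = 0
No assignment yields a value below 0, so this is the minimum.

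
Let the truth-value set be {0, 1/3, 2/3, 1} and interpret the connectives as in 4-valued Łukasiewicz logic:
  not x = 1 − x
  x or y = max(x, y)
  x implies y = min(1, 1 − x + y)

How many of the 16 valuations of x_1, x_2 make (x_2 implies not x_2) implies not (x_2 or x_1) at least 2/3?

11

x_1 = 0, x_2 = 0 ↦ 1  ≥
x_1 = 0, x_2 = 1/3 ↦ 2/3  ≥
x_1 = 0, x_2 = 2/3 ↦ 2/3  ≥
x_1 = 0, x_2 = 1 ↦ 1  ≥
x_1 = 1/3, x_2 = 0 ↦ 2/3  ≥
x_1 = 1/3, x_2 = 1/3 ↦ 2/3  ≥
x_1 = 1/3, x_2 = 2/3 ↦ 2/3  ≥
x_1 = 1/3, x_2 = 1 ↦ 1  ≥
x_1 = 2/3, x_2 = 0 ↦ 1/3  <
x_1 = 2/3, x_2 = 1/3 ↦ 1/3  <
x_1 = 2/3, x_2 = 2/3 ↦ 2/3  ≥
x_1 = 2/3, x_2 = 1 ↦ 1  ≥
x_1 = 1, x_2 = 0 ↦ 0  <
x_1 = 1, x_2 = 1/3 ↦ 0  <
x_1 = 1, x_2 = 2/3 ↦ 1/3  <
x_1 = 1, x_2 = 1 ↦ 1  ≥
So 11 of the 16 assignments meet the threshold.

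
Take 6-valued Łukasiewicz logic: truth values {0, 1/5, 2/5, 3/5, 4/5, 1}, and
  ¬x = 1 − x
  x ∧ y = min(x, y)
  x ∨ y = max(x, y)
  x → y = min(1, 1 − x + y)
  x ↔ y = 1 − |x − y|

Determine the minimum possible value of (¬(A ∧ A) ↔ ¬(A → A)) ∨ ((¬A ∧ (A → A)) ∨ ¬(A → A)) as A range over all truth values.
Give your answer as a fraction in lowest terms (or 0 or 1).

3/5

Take A = 2/5:
A ∧ A = 2/5 ∧ 2/5 = 2/5
¬(A ∧ A) = ¬2/5 = 3/5
A → A = 2/5 → 2/5 = 1
¬(A → A) = ¬1 = 0
¬(A ∧ A) ↔ ¬(A → A) = 3/5 ↔ 0 = 2/5
¬A = ¬2/5 = 3/5
A → A = 2/5 → 2/5 = 1
¬A ∧ (A → A) = 3/5 ∧ 1 = 3/5
A → A = 2/5 → 2/5 = 1
¬(A → A) = ¬1 = 0
(¬A ∧ (A → A)) ∨ ¬(A → A) = 3/5 ∨ 0 = 3/5
(¬(A ∧ A) ↔ ¬(A → A)) ∨ ((¬A ∧ (A → A)) ∨ ¬(A → A)) = 2/5 ∨ 3/5 = 3/5
No assignment yields a value below 3/5, so this is the minimum.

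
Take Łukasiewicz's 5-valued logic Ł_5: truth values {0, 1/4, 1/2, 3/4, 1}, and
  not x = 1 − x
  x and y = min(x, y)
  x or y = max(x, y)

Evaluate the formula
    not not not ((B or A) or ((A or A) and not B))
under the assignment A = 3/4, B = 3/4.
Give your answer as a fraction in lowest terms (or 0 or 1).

1/4

B or A = 3/4 or 3/4 = 3/4
A or A = 3/4 or 3/4 = 3/4
not B = not 3/4 = 1/4
(A or A) and not B = 3/4 and 1/4 = 1/4
(B or A) or ((A or A) and not B) = 3/4 or 1/4 = 3/4
not ((B or A) or ((A or A) and not B)) = not 3/4 = 1/4
not not ((B or A) or ((A or A) and not B)) = not 1/4 = 3/4
not not not ((B or A) or ((A or A) and not B)) = not 3/4 = 1/4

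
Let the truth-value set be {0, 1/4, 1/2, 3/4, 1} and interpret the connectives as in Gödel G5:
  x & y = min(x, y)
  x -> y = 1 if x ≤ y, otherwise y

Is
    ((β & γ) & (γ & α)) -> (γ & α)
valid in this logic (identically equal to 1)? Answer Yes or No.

Yes

At α = 3/4, β = 1/4, γ = 1/2, for instance:
β & γ = 1/4 & 1/2 = 1/4
γ & α = 1/2 & 3/4 = 1/2
(β & γ) & (γ & α) = 1/4 & 1/2 = 1/4
((β & γ) & (γ & α)) -> (γ & α) = 1/4 -> 1/2 = 1
and checking the remaining 124 assignments likewise gives ≥ 1 in every case.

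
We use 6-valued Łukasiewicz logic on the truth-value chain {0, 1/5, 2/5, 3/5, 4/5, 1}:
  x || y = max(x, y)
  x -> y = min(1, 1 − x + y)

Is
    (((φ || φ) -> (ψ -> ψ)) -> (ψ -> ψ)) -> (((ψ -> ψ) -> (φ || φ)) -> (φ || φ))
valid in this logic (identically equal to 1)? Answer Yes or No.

At φ = 1/5, ψ = 1/5, for instance:
φ || φ = 1/5 || 1/5 = 1/5
ψ -> ψ = 1/5 -> 1/5 = 1
(φ || φ) -> (ψ -> ψ) = 1/5 -> 1 = 1
((φ || φ) -> (ψ -> ψ)) -> (ψ -> ψ) = 1 -> 1 = 1
(ψ -> ψ) -> (φ || φ) = 1 -> 1/5 = 1/5
((ψ -> ψ) -> (φ || φ)) -> (φ || φ) = 1/5 -> 1/5 = 1
(((φ || φ) -> (ψ -> ψ)) -> (ψ -> ψ)) -> (((ψ -> ψ) -> (φ || φ)) -> (φ || φ)) = 1 -> 1 = 1
and checking the remaining 35 assignments likewise gives ≥ 1 in every case.

Yes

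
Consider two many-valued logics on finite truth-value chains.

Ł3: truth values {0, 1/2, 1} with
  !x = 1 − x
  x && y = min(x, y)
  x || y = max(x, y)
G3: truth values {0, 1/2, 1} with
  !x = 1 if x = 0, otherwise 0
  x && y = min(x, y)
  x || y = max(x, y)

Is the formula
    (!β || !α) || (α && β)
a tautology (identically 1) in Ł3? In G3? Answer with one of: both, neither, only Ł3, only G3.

In Ł3: at α = 1/2, β = 1/2 the value is 1/2 — not a tautology.
In G3: at α = 1/2, β = 1/2 the value is 1/2 — not a tautology.

neither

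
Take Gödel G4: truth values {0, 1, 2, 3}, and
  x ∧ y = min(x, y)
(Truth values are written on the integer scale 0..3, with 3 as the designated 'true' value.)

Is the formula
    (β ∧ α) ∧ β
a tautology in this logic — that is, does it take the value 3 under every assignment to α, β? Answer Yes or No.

Counterexample: take α = 0, β = 0.
β ∧ α = 0 ∧ 0 = 0
(β ∧ α) ∧ β = 0 ∧ 0 = 0
This gives 0 ≠ 3.

No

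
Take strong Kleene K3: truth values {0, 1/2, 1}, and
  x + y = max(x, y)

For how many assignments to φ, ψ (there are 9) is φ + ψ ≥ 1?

5

φ = 0, ψ = 0 ↦ 0  <
φ = 0, ψ = 1/2 ↦ 1/2  <
φ = 0, ψ = 1 ↦ 1  ≥
φ = 1/2, ψ = 0 ↦ 1/2  <
φ = 1/2, ψ = 1/2 ↦ 1/2  <
φ = 1/2, ψ = 1 ↦ 1  ≥
φ = 1, ψ = 0 ↦ 1  ≥
φ = 1, ψ = 1/2 ↦ 1  ≥
φ = 1, ψ = 1 ↦ 1  ≥
So 5 of the 9 assignments meet the threshold.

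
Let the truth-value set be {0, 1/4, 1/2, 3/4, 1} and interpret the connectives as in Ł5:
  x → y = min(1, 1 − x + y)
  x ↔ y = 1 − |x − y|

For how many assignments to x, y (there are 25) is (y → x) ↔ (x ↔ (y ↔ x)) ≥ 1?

5

value 1: 5 assignments (counts)
value 3/4: 7 assignments
value 1/2: 7 assignments
value 1/4: 3 assignments
value 0: 3 assignments
So 5 of the 25 assignments meet the threshold.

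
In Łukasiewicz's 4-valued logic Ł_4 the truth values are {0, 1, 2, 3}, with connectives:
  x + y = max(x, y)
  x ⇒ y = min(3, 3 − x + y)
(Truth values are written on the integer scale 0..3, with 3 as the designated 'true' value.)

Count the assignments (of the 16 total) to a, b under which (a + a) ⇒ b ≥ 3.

10

a = 0, b = 0 ↦ 3  ≥
a = 0, b = 1 ↦ 3  ≥
a = 0, b = 2 ↦ 3  ≥
a = 0, b = 3 ↦ 3  ≥
a = 1, b = 0 ↦ 2  <
a = 1, b = 1 ↦ 3  ≥
a = 1, b = 2 ↦ 3  ≥
a = 1, b = 3 ↦ 3  ≥
a = 2, b = 0 ↦ 1  <
a = 2, b = 1 ↦ 2  <
a = 2, b = 2 ↦ 3  ≥
a = 2, b = 3 ↦ 3  ≥
a = 3, b = 0 ↦ 0  <
a = 3, b = 1 ↦ 1  <
a = 3, b = 2 ↦ 2  <
a = 3, b = 3 ↦ 3  ≥
So 10 of the 16 assignments meet the threshold.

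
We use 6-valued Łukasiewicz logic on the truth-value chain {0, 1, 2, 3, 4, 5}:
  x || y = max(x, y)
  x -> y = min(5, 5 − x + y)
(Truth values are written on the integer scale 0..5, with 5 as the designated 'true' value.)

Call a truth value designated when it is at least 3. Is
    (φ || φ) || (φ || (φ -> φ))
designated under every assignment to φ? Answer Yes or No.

Yes

φ = 0 ↦ 5
φ = 1 ↦ 5
φ = 2 ↦ 5
φ = 3 ↦ 5
φ = 4 ↦ 5
φ = 5 ↦ 5
Every assignment gives a value ≥ 3.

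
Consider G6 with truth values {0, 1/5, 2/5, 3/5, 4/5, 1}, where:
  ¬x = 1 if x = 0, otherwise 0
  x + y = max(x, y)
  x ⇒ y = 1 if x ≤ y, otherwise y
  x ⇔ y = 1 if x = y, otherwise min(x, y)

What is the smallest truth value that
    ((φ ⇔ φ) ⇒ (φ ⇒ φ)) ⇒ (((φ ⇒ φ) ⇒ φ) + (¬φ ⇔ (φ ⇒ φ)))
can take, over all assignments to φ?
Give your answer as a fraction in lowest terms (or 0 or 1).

1/5

Take φ = 1/5:
φ ⇔ φ = 1/5 ⇔ 1/5 = 1
φ ⇒ φ = 1/5 ⇒ 1/5 = 1
(φ ⇔ φ) ⇒ (φ ⇒ φ) = 1 ⇒ 1 = 1
φ ⇒ φ = 1/5 ⇒ 1/5 = 1
(φ ⇒ φ) ⇒ φ = 1 ⇒ 1/5 = 1/5
¬φ = ¬1/5 = 0
φ ⇒ φ = 1/5 ⇒ 1/5 = 1
¬φ ⇔ (φ ⇒ φ) = 0 ⇔ 1 = 0
((φ ⇒ φ) ⇒ φ) + (¬φ ⇔ (φ ⇒ φ)) = 1/5 + 0 = 1/5
((φ ⇔ φ) ⇒ (φ ⇒ φ)) ⇒ (((φ ⇒ φ) ⇒ φ) + (¬φ ⇔ (φ ⇒ φ))) = 1 ⇒ 1/5 = 1/5
No assignment yields a value below 1/5, so this is the minimum.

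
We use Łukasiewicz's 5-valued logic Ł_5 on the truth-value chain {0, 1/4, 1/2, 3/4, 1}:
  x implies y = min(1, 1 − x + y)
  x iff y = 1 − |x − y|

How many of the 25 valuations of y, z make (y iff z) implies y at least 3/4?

value 1: 13 assignments (counts)
value 3/4: 5 assignments (counts)
value 1/2: 4 assignments
value 1/4: 2 assignments
value 0: 1 assignment
So 18 of the 25 assignments meet the threshold.

18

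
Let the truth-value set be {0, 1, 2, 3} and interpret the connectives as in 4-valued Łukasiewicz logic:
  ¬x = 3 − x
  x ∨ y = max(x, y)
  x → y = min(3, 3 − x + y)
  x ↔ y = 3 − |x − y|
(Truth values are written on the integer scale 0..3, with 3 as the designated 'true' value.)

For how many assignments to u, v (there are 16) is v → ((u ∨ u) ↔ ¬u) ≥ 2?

u = 0, v = 0 ↦ 3  ≥
u = 0, v = 1 ↦ 2  ≥
u = 0, v = 2 ↦ 1  <
u = 0, v = 3 ↦ 0  <
u = 1, v = 0 ↦ 3  ≥
u = 1, v = 1 ↦ 3  ≥
u = 1, v = 2 ↦ 3  ≥
u = 1, v = 3 ↦ 2  ≥
u = 2, v = 0 ↦ 3  ≥
u = 2, v = 1 ↦ 3  ≥
u = 2, v = 2 ↦ 3  ≥
u = 2, v = 3 ↦ 2  ≥
u = 3, v = 0 ↦ 3  ≥
u = 3, v = 1 ↦ 2  ≥
u = 3, v = 2 ↦ 1  <
u = 3, v = 3 ↦ 0  <
So 12 of the 16 assignments meet the threshold.

12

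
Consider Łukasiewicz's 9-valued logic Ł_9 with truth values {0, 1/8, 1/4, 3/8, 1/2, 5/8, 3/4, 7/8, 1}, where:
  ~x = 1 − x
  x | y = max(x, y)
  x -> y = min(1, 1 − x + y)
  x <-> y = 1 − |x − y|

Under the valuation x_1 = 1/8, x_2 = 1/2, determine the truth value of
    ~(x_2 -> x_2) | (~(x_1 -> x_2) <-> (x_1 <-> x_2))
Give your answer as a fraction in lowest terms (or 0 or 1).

x_2 -> x_2 = 1/2 -> 1/2 = 1
~(x_2 -> x_2) = ~1 = 0
x_1 -> x_2 = 1/8 -> 1/2 = 1
~(x_1 -> x_2) = ~1 = 0
x_1 <-> x_2 = 1/8 <-> 1/2 = 5/8
~(x_1 -> x_2) <-> (x_1 <-> x_2) = 0 <-> 5/8 = 3/8
~(x_2 -> x_2) | (~(x_1 -> x_2) <-> (x_1 <-> x_2)) = 0 | 3/8 = 3/8

3/8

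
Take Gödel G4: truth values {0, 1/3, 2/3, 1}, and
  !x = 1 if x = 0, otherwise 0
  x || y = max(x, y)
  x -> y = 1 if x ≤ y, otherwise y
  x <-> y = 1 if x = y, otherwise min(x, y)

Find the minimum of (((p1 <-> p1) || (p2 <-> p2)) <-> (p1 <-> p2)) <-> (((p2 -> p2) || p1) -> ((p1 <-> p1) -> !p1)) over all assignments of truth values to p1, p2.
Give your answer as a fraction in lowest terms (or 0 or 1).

Take p1 = 0, p2 = 1/3:
p1 <-> p1 = 0 <-> 0 = 1
p2 <-> p2 = 1/3 <-> 1/3 = 1
(p1 <-> p1) || (p2 <-> p2) = 1 || 1 = 1
p1 <-> p2 = 0 <-> 1/3 = 0
((p1 <-> p1) || (p2 <-> p2)) <-> (p1 <-> p2) = 1 <-> 0 = 0
p2 -> p2 = 1/3 -> 1/3 = 1
(p2 -> p2) || p1 = 1 || 0 = 1
p1 <-> p1 = 0 <-> 0 = 1
!p1 = !0 = 1
(p1 <-> p1) -> !p1 = 1 -> 1 = 1
((p2 -> p2) || p1) -> ((p1 <-> p1) -> !p1) = 1 -> 1 = 1
(((p1 <-> p1) || (p2 <-> p2)) <-> (p1 <-> p2)) <-> (((p2 -> p2) || p1) -> ((p1 <-> p1) -> !p1)) = 0 <-> 1 = 0
No assignment yields a value below 0, so this is the minimum.

0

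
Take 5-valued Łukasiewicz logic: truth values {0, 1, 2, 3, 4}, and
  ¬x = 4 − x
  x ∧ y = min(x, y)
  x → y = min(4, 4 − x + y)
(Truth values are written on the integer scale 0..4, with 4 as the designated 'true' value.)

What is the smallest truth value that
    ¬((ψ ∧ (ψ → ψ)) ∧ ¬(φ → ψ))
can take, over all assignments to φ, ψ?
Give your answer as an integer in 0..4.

Take φ = 4, ψ = 2:
ψ → ψ = 2 → 2 = 4
ψ ∧ (ψ → ψ) = 2 ∧ 4 = 2
φ → ψ = 4 → 2 = 2
¬(φ → ψ) = ¬2 = 2
(ψ ∧ (ψ → ψ)) ∧ ¬(φ → ψ) = 2 ∧ 2 = 2
¬((ψ ∧ (ψ → ψ)) ∧ ¬(φ → ψ)) = ¬2 = 2
No assignment yields a value below 2, so this is the minimum.

2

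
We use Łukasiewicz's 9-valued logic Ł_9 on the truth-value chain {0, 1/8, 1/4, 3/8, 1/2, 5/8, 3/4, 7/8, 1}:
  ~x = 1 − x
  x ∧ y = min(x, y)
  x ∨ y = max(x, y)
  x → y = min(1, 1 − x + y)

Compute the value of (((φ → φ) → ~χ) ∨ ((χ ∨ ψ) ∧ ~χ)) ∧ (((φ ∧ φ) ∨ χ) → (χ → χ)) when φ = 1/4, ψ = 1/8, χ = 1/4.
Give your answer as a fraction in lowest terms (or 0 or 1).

φ → φ = 1/4 → 1/4 = 1
~χ = ~1/4 = 3/4
(φ → φ) → ~χ = 1 → 3/4 = 3/4
χ ∨ ψ = 1/4 ∨ 1/8 = 1/4
~χ = ~1/4 = 3/4
(χ ∨ ψ) ∧ ~χ = 1/4 ∧ 3/4 = 1/4
((φ → φ) → ~χ) ∨ ((χ ∨ ψ) ∧ ~χ) = 3/4 ∨ 1/4 = 3/4
φ ∧ φ = 1/4 ∧ 1/4 = 1/4
(φ ∧ φ) ∨ χ = 1/4 ∨ 1/4 = 1/4
χ → χ = 1/4 → 1/4 = 1
((φ ∧ φ) ∨ χ) → (χ → χ) = 1/4 → 1 = 1
(((φ → φ) → ~χ) ∨ ((χ ∨ ψ) ∧ ~χ)) ∧ (((φ ∧ φ) ∨ χ) → (χ → χ)) = 3/4 ∧ 1 = 3/4

3/4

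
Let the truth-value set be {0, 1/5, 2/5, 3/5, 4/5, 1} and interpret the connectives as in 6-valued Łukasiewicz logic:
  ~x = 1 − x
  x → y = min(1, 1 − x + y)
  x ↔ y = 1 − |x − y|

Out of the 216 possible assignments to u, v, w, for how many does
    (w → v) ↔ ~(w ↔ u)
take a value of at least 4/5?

value 1: 22 assignments (counts)
value 4/5: 41 assignments (counts)
value 3/5: 44 assignments
value 2/5: 45 assignments
value 1/5: 42 assignments
value 0: 22 assignments
So 63 of the 216 assignments meet the threshold.

63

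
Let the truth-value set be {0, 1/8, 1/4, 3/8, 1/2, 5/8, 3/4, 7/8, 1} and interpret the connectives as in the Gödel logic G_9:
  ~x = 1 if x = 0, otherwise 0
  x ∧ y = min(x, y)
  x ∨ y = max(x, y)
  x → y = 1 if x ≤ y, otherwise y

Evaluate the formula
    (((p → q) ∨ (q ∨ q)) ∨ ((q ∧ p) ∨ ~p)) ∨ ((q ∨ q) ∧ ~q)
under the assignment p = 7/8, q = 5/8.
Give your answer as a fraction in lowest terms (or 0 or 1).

p → q = 7/8 → 5/8 = 5/8
q ∨ q = 5/8 ∨ 5/8 = 5/8
(p → q) ∨ (q ∨ q) = 5/8 ∨ 5/8 = 5/8
q ∧ p = 5/8 ∧ 7/8 = 5/8
~p = ~7/8 = 0
(q ∧ p) ∨ ~p = 5/8 ∨ 0 = 5/8
((p → q) ∨ (q ∨ q)) ∨ ((q ∧ p) ∨ ~p) = 5/8 ∨ 5/8 = 5/8
q ∨ q = 5/8 ∨ 5/8 = 5/8
~q = ~5/8 = 0
(q ∨ q) ∧ ~q = 5/8 ∧ 0 = 0
(((p → q) ∨ (q ∨ q)) ∨ ((q ∧ p) ∨ ~p)) ∨ ((q ∨ q) ∧ ~q) = 5/8 ∨ 0 = 5/8

5/8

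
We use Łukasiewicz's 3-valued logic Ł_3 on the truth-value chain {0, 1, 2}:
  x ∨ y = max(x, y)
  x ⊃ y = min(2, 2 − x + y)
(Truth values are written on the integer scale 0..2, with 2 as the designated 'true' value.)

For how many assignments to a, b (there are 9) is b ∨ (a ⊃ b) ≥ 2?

a = 0, b = 0 ↦ 2  ≥
a = 0, b = 1 ↦ 2  ≥
a = 0, b = 2 ↦ 2  ≥
a = 1, b = 0 ↦ 1  <
a = 1, b = 1 ↦ 2  ≥
a = 1, b = 2 ↦ 2  ≥
a = 2, b = 0 ↦ 0  <
a = 2, b = 1 ↦ 1  <
a = 2, b = 2 ↦ 2  ≥
So 6 of the 9 assignments meet the threshold.

6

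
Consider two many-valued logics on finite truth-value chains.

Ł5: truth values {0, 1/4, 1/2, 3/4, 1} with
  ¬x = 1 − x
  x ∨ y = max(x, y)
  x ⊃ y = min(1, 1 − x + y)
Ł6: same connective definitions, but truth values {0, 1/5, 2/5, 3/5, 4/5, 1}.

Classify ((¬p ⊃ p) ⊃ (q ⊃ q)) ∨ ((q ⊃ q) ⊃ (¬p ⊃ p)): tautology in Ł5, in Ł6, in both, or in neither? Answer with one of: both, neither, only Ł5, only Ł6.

In Ł5: every assignment gives 1 — tautology.
In Ł6: every assignment gives 1 — tautology.

both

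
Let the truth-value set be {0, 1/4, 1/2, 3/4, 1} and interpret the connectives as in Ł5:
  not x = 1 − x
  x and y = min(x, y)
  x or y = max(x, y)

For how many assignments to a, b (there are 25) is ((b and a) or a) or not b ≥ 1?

9

value 1: 9 assignments (counts)
value 3/4: 7 assignments
value 1/2: 5 assignments
value 1/4: 3 assignments
value 0: 1 assignment
So 9 of the 25 assignments meet the threshold.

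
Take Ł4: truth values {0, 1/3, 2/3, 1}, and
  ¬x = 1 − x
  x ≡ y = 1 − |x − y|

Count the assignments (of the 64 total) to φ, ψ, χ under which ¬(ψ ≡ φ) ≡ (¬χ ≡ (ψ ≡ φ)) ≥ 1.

20

value 1: 20 assignments (counts)
value 2/3: 26 assignments
value 1/3: 12 assignments
value 0: 6 assignments
So 20 of the 64 assignments meet the threshold.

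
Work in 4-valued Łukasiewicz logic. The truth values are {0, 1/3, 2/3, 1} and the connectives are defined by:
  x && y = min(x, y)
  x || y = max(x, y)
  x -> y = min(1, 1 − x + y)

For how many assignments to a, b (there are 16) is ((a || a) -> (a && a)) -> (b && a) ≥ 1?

1

a = 0, b = 0 ↦ 0  <
a = 0, b = 1/3 ↦ 0  <
a = 0, b = 2/3 ↦ 0  <
a = 0, b = 1 ↦ 0  <
a = 1/3, b = 0 ↦ 0  <
a = 1/3, b = 1/3 ↦ 1/3  <
a = 1/3, b = 2/3 ↦ 1/3  <
a = 1/3, b = 1 ↦ 1/3  <
a = 2/3, b = 0 ↦ 0  <
a = 2/3, b = 1/3 ↦ 1/3  <
a = 2/3, b = 2/3 ↦ 2/3  <
a = 2/3, b = 1 ↦ 2/3  <
a = 1, b = 0 ↦ 0  <
a = 1, b = 1/3 ↦ 1/3  <
a = 1, b = 2/3 ↦ 2/3  <
a = 1, b = 1 ↦ 1  ≥
So 1 of the 16 assignments meets the threshold.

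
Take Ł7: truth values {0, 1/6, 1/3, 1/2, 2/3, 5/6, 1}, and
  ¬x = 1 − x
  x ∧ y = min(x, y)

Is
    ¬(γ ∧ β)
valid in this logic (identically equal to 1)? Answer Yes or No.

Counterexample: take β = 1/6, γ = 1/6.
γ ∧ β = 1/6 ∧ 1/6 = 1/6
¬(γ ∧ β) = ¬1/6 = 5/6
This gives 5/6 ≠ 1.

No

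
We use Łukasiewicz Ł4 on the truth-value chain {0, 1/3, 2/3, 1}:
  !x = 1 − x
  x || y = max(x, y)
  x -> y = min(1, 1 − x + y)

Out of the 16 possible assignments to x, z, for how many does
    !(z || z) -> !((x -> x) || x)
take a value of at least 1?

x = 0, z = 0 ↦ 0  <
x = 0, z = 1/3 ↦ 1/3  <
x = 0, z = 2/3 ↦ 2/3  <
x = 0, z = 1 ↦ 1  ≥
x = 1/3, z = 0 ↦ 0  <
x = 1/3, z = 1/3 ↦ 1/3  <
x = 1/3, z = 2/3 ↦ 2/3  <
x = 1/3, z = 1 ↦ 1  ≥
x = 2/3, z = 0 ↦ 0  <
x = 2/3, z = 1/3 ↦ 1/3  <
x = 2/3, z = 2/3 ↦ 2/3  <
x = 2/3, z = 1 ↦ 1  ≥
x = 1, z = 0 ↦ 0  <
x = 1, z = 1/3 ↦ 1/3  <
x = 1, z = 2/3 ↦ 2/3  <
x = 1, z = 1 ↦ 1  ≥
So 4 of the 16 assignments meet the threshold.

4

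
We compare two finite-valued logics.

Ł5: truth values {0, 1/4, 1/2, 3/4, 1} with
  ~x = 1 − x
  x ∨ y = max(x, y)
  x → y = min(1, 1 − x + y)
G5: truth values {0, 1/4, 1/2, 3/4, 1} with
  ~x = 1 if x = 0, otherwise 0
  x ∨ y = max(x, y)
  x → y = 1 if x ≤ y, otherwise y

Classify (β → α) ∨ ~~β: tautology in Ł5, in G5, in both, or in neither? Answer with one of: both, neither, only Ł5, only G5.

In Ł5: at α = 0, β = 1/4 the value is 3/4 — not a tautology.
In G5: every assignment gives 1 — tautology.

only G5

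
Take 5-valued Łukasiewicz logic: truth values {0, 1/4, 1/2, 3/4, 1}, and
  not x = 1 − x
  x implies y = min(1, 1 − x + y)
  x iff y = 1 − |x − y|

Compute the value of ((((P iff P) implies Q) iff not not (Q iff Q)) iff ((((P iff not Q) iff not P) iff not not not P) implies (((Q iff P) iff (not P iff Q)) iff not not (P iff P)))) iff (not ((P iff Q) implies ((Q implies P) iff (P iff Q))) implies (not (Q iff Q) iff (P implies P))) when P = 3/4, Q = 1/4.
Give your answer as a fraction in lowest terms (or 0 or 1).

3/4

P iff P = 3/4 iff 3/4 = 1
(P iff P) implies Q = 1 implies 1/4 = 1/4
Q iff Q = 1/4 iff 1/4 = 1
not (Q iff Q) = not 1 = 0
not not (Q iff Q) = not 0 = 1
((P iff P) implies Q) iff not not (Q iff Q) = 1/4 iff 1 = 1/4
not Q = not 1/4 = 3/4
P iff not Q = 3/4 iff 3/4 = 1
not P = not 3/4 = 1/4
(P iff not Q) iff not P = 1 iff 1/4 = 1/4
not P = not 3/4 = 1/4
not not P = not 1/4 = 3/4
not not not P = not 3/4 = 1/4
((P iff not Q) iff not P) iff not not not P = 1/4 iff 1/4 = 1
Q iff P = 1/4 iff 3/4 = 1/2
not P = not 3/4 = 1/4
not P iff Q = 1/4 iff 1/4 = 1
(Q iff P) iff (not P iff Q) = 1/2 iff 1 = 1/2
P iff P = 3/4 iff 3/4 = 1
not (P iff P) = not 1 = 0
not not (P iff P) = not 0 = 1
((Q iff P) iff (not P iff Q)) iff not not (P iff P) = 1/2 iff 1 = 1/2
(((P iff not Q) iff not P) iff not not not P) implies (((Q iff P) iff (not P iff Q)) iff not not (P iff P)) = 1 implies 1/2 = 1/2
(((P iff P) implies Q) iff not not (Q iff Q)) iff ((((P iff not Q) iff not P) iff not not not P) implies (((Q iff P) iff (not P iff Q)) iff not not (P iff P))) = 1/4 iff 1/2 = 3/4
P iff Q = 3/4 iff 1/4 = 1/2
Q implies P = 1/4 implies 3/4 = 1
P iff Q = 3/4 iff 1/4 = 1/2
(Q implies P) iff (P iff Q) = 1 iff 1/2 = 1/2
(P iff Q) implies ((Q implies P) iff (P iff Q)) = 1/2 implies 1/2 = 1
not ((P iff Q) implies ((Q implies P) iff (P iff Q))) = not 1 = 0
Q iff Q = 1/4 iff 1/4 = 1
not (Q iff Q) = not 1 = 0
P implies P = 3/4 implies 3/4 = 1
not (Q iff Q) iff (P implies P) = 0 iff 1 = 0
not ((P iff Q) implies ((Q implies P) iff (P iff Q))) implies (not (Q iff Q) iff (P implies P)) = 0 implies 0 = 1
((((P iff P) implies Q) iff not not (Q iff Q)) iff ((((P iff not Q) iff not P) iff not not not P) implies (((Q iff P) iff (not P iff Q)) iff not not (P iff P)))) iff (not ((P iff Q) implies ((Q implies P) iff (P iff Q))) implies (not (Q iff Q) iff (P implies P))) = 3/4 iff 1 = 3/4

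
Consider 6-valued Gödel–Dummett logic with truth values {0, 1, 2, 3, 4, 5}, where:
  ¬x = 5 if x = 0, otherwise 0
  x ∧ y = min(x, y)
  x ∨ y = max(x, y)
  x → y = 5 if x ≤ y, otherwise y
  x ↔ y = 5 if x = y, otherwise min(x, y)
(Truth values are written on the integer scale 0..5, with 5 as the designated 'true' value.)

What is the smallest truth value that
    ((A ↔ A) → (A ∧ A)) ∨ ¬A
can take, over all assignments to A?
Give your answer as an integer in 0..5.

1

Take A = 1:
A ↔ A = 1 ↔ 1 = 5
A ∧ A = 1 ∧ 1 = 1
(A ↔ A) → (A ∧ A) = 5 → 1 = 1
¬A = ¬1 = 0
((A ↔ A) → (A ∧ A)) ∨ ¬A = 1 ∨ 0 = 1
No assignment yields a value below 1, so this is the minimum.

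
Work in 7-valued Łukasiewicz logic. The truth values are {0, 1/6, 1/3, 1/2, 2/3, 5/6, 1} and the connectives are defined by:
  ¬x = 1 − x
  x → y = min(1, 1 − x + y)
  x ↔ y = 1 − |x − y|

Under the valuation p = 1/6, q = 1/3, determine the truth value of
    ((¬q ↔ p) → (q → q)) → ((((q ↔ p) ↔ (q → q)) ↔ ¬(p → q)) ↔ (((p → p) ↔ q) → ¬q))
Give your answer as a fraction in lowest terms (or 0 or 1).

1/6

¬q = ¬1/3 = 2/3
¬q ↔ p = 2/3 ↔ 1/6 = 1/2
q → q = 1/3 → 1/3 = 1
(¬q ↔ p) → (q → q) = 1/2 → 1 = 1
q ↔ p = 1/3 ↔ 1/6 = 5/6
q → q = 1/3 → 1/3 = 1
(q ↔ p) ↔ (q → q) = 5/6 ↔ 1 = 5/6
p → q = 1/6 → 1/3 = 1
¬(p → q) = ¬1 = 0
((q ↔ p) ↔ (q → q)) ↔ ¬(p → q) = 5/6 ↔ 0 = 1/6
p → p = 1/6 → 1/6 = 1
(p → p) ↔ q = 1 ↔ 1/3 = 1/3
¬q = ¬1/3 = 2/3
((p → p) ↔ q) → ¬q = 1/3 → 2/3 = 1
(((q ↔ p) ↔ (q → q)) ↔ ¬(p → q)) ↔ (((p → p) ↔ q) → ¬q) = 1/6 ↔ 1 = 1/6
((¬q ↔ p) → (q → q)) → ((((q ↔ p) ↔ (q → q)) ↔ ¬(p → q)) ↔ (((p → p) ↔ q) → ¬q)) = 1 → 1/6 = 1/6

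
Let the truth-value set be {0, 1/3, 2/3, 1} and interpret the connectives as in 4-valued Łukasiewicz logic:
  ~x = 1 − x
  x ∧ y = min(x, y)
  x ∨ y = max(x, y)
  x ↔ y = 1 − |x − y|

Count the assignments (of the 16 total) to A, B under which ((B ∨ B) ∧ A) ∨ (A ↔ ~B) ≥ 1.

5

A = 0, B = 0 ↦ 0  <
A = 0, B = 1/3 ↦ 1/3  <
A = 0, B = 2/3 ↦ 2/3  <
A = 0, B = 1 ↦ 1  ≥
A = 1/3, B = 0 ↦ 1/3  <
A = 1/3, B = 1/3 ↦ 2/3  <
A = 1/3, B = 2/3 ↦ 1  ≥
A = 1/3, B = 1 ↦ 2/3  <
A = 2/3, B = 0 ↦ 2/3  <
A = 2/3, B = 1/3 ↦ 1  ≥
A = 2/3, B = 2/3 ↦ 2/3  <
A = 2/3, B = 1 ↦ 2/3  <
A = 1, B = 0 ↦ 1  ≥
A = 1, B = 1/3 ↦ 2/3  <
A = 1, B = 2/3 ↦ 2/3  <
A = 1, B = 1 ↦ 1  ≥
So 5 of the 16 assignments meet the threshold.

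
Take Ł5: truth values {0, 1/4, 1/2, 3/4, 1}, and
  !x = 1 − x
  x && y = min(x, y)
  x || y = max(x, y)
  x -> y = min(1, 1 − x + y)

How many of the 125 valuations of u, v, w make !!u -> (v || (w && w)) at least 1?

95

value 1: 95 assignments (counts)
value 3/4: 16 assignments
value 1/2: 9 assignments
value 1/4: 4 assignments
value 0: 1 assignment
So 95 of the 125 assignments meet the threshold.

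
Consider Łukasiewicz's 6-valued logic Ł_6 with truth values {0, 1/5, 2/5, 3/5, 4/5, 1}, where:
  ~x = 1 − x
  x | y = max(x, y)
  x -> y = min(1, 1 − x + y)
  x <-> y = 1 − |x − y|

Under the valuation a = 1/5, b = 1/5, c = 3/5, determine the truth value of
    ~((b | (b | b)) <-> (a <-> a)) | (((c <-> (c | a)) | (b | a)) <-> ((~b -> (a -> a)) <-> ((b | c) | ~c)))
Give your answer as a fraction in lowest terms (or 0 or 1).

4/5

b | b = 1/5 | 1/5 = 1/5
b | (b | b) = 1/5 | 1/5 = 1/5
a <-> a = 1/5 <-> 1/5 = 1
(b | (b | b)) <-> (a <-> a) = 1/5 <-> 1 = 1/5
~((b | (b | b)) <-> (a <-> a)) = ~1/5 = 4/5
c | a = 3/5 | 1/5 = 3/5
c <-> (c | a) = 3/5 <-> 3/5 = 1
b | a = 1/5 | 1/5 = 1/5
(c <-> (c | a)) | (b | a) = 1 | 1/5 = 1
~b = ~1/5 = 4/5
a -> a = 1/5 -> 1/5 = 1
~b -> (a -> a) = 4/5 -> 1 = 1
b | c = 1/5 | 3/5 = 3/5
~c = ~3/5 = 2/5
(b | c) | ~c = 3/5 | 2/5 = 3/5
(~b -> (a -> a)) <-> ((b | c) | ~c) = 1 <-> 3/5 = 3/5
((c <-> (c | a)) | (b | a)) <-> ((~b -> (a -> a)) <-> ((b | c) | ~c)) = 1 <-> 3/5 = 3/5
~((b | (b | b)) <-> (a <-> a)) | (((c <-> (c | a)) | (b | a)) <-> ((~b -> (a -> a)) <-> ((b | c) | ~c))) = 4/5 | 3/5 = 4/5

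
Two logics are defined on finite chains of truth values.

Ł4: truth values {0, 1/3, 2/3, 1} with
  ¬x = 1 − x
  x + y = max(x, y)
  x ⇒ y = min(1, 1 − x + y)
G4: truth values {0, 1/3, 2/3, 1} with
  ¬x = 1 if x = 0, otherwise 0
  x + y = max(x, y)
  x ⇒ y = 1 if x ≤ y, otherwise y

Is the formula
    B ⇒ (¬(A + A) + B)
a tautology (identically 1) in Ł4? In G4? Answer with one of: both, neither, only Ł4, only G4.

both

In Ł4: every assignment gives 1 — tautology.
In G4: every assignment gives 1 — tautology.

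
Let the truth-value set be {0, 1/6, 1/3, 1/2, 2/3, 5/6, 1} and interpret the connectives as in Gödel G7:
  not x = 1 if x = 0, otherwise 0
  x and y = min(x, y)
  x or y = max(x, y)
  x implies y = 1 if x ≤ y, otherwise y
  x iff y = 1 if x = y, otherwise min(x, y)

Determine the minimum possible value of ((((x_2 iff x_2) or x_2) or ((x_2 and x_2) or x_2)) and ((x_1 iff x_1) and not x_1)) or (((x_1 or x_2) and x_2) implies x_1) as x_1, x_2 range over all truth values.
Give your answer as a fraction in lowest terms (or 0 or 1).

Take x_1 = 1/6, x_2 = 1/3:
x_2 iff x_2 = 1/3 iff 1/3 = 1
(x_2 iff x_2) or x_2 = 1 or 1/3 = 1
x_2 and x_2 = 1/3 and 1/3 = 1/3
(x_2 and x_2) or x_2 = 1/3 or 1/3 = 1/3
((x_2 iff x_2) or x_2) or ((x_2 and x_2) or x_2) = 1 or 1/3 = 1
x_1 iff x_1 = 1/6 iff 1/6 = 1
not x_1 = not 1/6 = 0
(x_1 iff x_1) and not x_1 = 1 and 0 = 0
(((x_2 iff x_2) or x_2) or ((x_2 and x_2) or x_2)) and ((x_1 iff x_1) and not x_1) = 1 and 0 = 0
x_1 or x_2 = 1/6 or 1/3 = 1/3
(x_1 or x_2) and x_2 = 1/3 and 1/3 = 1/3
((x_1 or x_2) and x_2) implies x_1 = 1/3 implies 1/6 = 1/6
((((x_2 iff x_2) or x_2) or ((x_2 and x_2) or x_2)) and ((x_1 iff x_1) and not x_1)) or (((x_1 or x_2) and x_2) implies x_1) = 0 or 1/6 = 1/6
No assignment yields a value below 1/6, so this is the minimum.

1/6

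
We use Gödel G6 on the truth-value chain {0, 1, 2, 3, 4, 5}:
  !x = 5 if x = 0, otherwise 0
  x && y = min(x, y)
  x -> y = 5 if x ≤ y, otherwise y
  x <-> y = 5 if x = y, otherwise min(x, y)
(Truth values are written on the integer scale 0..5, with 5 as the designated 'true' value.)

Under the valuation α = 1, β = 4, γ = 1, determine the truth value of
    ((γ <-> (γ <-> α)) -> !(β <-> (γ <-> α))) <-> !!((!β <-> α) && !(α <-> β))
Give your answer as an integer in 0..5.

γ <-> α = 1 <-> 1 = 5
γ <-> (γ <-> α) = 1 <-> 5 = 1
γ <-> α = 1 <-> 1 = 5
β <-> (γ <-> α) = 4 <-> 5 = 4
!(β <-> (γ <-> α)) = !4 = 0
(γ <-> (γ <-> α)) -> !(β <-> (γ <-> α)) = 1 -> 0 = 0
!β = !4 = 0
!β <-> α = 0 <-> 1 = 0
α <-> β = 1 <-> 4 = 1
!(α <-> β) = !1 = 0
(!β <-> α) && !(α <-> β) = 0 && 0 = 0
!((!β <-> α) && !(α <-> β)) = !0 = 5
!!((!β <-> α) && !(α <-> β)) = !5 = 0
((γ <-> (γ <-> α)) -> !(β <-> (γ <-> α))) <-> !!((!β <-> α) && !(α <-> β)) = 0 <-> 0 = 5

5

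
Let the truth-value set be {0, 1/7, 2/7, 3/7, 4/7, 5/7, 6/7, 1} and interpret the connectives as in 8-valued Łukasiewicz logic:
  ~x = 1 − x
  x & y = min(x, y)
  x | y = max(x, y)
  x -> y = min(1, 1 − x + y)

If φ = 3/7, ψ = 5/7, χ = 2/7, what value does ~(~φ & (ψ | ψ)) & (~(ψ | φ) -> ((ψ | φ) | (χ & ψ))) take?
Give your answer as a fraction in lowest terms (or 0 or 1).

~φ = ~3/7 = 4/7
ψ | ψ = 5/7 | 5/7 = 5/7
~φ & (ψ | ψ) = 4/7 & 5/7 = 4/7
~(~φ & (ψ | ψ)) = ~4/7 = 3/7
ψ | φ = 5/7 | 3/7 = 5/7
~(ψ | φ) = ~5/7 = 2/7
ψ | φ = 5/7 | 3/7 = 5/7
χ & ψ = 2/7 & 5/7 = 2/7
(ψ | φ) | (χ & ψ) = 5/7 | 2/7 = 5/7
~(ψ | φ) -> ((ψ | φ) | (χ & ψ)) = 2/7 -> 5/7 = 1
~(~φ & (ψ | ψ)) & (~(ψ | φ) -> ((ψ | φ) | (χ & ψ))) = 3/7 & 1 = 3/7

3/7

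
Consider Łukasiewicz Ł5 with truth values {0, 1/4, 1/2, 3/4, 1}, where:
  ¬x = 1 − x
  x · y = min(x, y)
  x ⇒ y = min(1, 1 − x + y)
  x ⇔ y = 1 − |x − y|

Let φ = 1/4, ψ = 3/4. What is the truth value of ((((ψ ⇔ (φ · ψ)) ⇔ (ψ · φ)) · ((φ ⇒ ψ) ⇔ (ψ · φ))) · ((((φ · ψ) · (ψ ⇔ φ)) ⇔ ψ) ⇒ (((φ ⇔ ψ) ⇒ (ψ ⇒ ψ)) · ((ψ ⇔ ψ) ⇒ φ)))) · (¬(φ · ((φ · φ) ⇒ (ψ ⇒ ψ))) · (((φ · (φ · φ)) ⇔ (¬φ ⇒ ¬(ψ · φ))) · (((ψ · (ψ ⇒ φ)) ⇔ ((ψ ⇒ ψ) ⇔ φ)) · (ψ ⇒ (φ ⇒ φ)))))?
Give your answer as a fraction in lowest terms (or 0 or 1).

φ · ψ = 1/4 · 3/4 = 1/4
ψ ⇔ (φ · ψ) = 3/4 ⇔ 1/4 = 1/2
ψ · φ = 3/4 · 1/4 = 1/4
(ψ ⇔ (φ · ψ)) ⇔ (ψ · φ) = 1/2 ⇔ 1/4 = 3/4
φ ⇒ ψ = 1/4 ⇒ 3/4 = 1
ψ · φ = 3/4 · 1/4 = 1/4
(φ ⇒ ψ) ⇔ (ψ · φ) = 1 ⇔ 1/4 = 1/4
((ψ ⇔ (φ · ψ)) ⇔ (ψ · φ)) · ((φ ⇒ ψ) ⇔ (ψ · φ)) = 3/4 · 1/4 = 1/4
φ · ψ = 1/4 · 3/4 = 1/4
ψ ⇔ φ = 3/4 ⇔ 1/4 = 1/2
(φ · ψ) · (ψ ⇔ φ) = 1/4 · 1/2 = 1/4
((φ · ψ) · (ψ ⇔ φ)) ⇔ ψ = 1/4 ⇔ 3/4 = 1/2
φ ⇔ ψ = 1/4 ⇔ 3/4 = 1/2
ψ ⇒ ψ = 3/4 ⇒ 3/4 = 1
(φ ⇔ ψ) ⇒ (ψ ⇒ ψ) = 1/2 ⇒ 1 = 1
ψ ⇔ ψ = 3/4 ⇔ 3/4 = 1
(ψ ⇔ ψ) ⇒ φ = 1 ⇒ 1/4 = 1/4
((φ ⇔ ψ) ⇒ (ψ ⇒ ψ)) · ((ψ ⇔ ψ) ⇒ φ) = 1 · 1/4 = 1/4
(((φ · ψ) · (ψ ⇔ φ)) ⇔ ψ) ⇒ (((φ ⇔ ψ) ⇒ (ψ ⇒ ψ)) · ((ψ ⇔ ψ) ⇒ φ)) = 1/2 ⇒ 1/4 = 3/4
(((ψ ⇔ (φ · ψ)) ⇔ (ψ · φ)) · ((φ ⇒ ψ) ⇔ (ψ · φ))) · ((((φ · ψ) · (ψ ⇔ φ)) ⇔ ψ) ⇒ (((φ ⇔ ψ) ⇒ (ψ ⇒ ψ)) · ((ψ ⇔ ψ) ⇒ φ))) = 1/4 · 3/4 = 1/4
φ · φ = 1/4 · 1/4 = 1/4
ψ ⇒ ψ = 3/4 ⇒ 3/4 = 1
(φ · φ) ⇒ (ψ ⇒ ψ) = 1/4 ⇒ 1 = 1
φ · ((φ · φ) ⇒ (ψ ⇒ ψ)) = 1/4 · 1 = 1/4
¬(φ · ((φ · φ) ⇒ (ψ ⇒ ψ))) = ¬1/4 = 3/4
φ · φ = 1/4 · 1/4 = 1/4
φ · (φ · φ) = 1/4 · 1/4 = 1/4
¬φ = ¬1/4 = 3/4
ψ · φ = 3/4 · 1/4 = 1/4
¬(ψ · φ) = ¬1/4 = 3/4
¬φ ⇒ ¬(ψ · φ) = 3/4 ⇒ 3/4 = 1
(φ · (φ · φ)) ⇔ (¬φ ⇒ ¬(ψ · φ)) = 1/4 ⇔ 1 = 1/4
ψ ⇒ φ = 3/4 ⇒ 1/4 = 1/2
ψ · (ψ ⇒ φ) = 3/4 · 1/2 = 1/2
ψ ⇒ ψ = 3/4 ⇒ 3/4 = 1
(ψ ⇒ ψ) ⇔ φ = 1 ⇔ 1/4 = 1/4
(ψ · (ψ ⇒ φ)) ⇔ ((ψ ⇒ ψ) ⇔ φ) = 1/2 ⇔ 1/4 = 3/4
φ ⇒ φ = 1/4 ⇒ 1/4 = 1
ψ ⇒ (φ ⇒ φ) = 3/4 ⇒ 1 = 1
((ψ · (ψ ⇒ φ)) ⇔ ((ψ ⇒ ψ) ⇔ φ)) · (ψ ⇒ (φ ⇒ φ)) = 3/4 · 1 = 3/4
((φ · (φ · φ)) ⇔ (¬φ ⇒ ¬(ψ · φ))) · (((ψ · (ψ ⇒ φ)) ⇔ ((ψ ⇒ ψ) ⇔ φ)) · (ψ ⇒ (φ ⇒ φ))) = 1/4 · 3/4 = 1/4
¬(φ · ((φ · φ) ⇒ (ψ ⇒ ψ))) · (((φ · (φ · φ)) ⇔ (¬φ ⇒ ¬(ψ · φ))) · (((ψ · (ψ ⇒ φ)) ⇔ ((ψ ⇒ ψ) ⇔ φ)) · (ψ ⇒ (φ ⇒ φ)))) = 3/4 · 1/4 = 1/4
((((ψ ⇔ (φ · ψ)) ⇔ (ψ · φ)) · ((φ ⇒ ψ) ⇔ (ψ · φ))) · ((((φ · ψ) · (ψ ⇔ φ)) ⇔ ψ) ⇒ (((φ ⇔ ψ) ⇒ (ψ ⇒ ψ)) · ((ψ ⇔ ψ) ⇒ φ)))) · (¬(φ · ((φ · φ) ⇒ (ψ ⇒ ψ))) · (((φ · (φ · φ)) ⇔ (¬φ ⇒ ¬(ψ · φ))) · (((ψ · (ψ ⇒ φ)) ⇔ ((ψ ⇒ ψ) ⇔ φ)) · (ψ ⇒ (φ ⇒ φ))))) = 1/4 · 1/4 = 1/4

1/4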